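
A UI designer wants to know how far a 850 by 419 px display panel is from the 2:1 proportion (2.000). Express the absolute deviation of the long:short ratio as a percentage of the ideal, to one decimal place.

1.4%

Ratio = 850 / 419 ≈ 2.0286.
Ideal 2:1 = 2.0000. |2.0286 − 2.0000| / 2.0000 ≈ 1.43% → 1.4%.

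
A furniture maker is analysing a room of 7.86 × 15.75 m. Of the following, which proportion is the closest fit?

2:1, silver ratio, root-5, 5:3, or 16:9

2:1

Ratio = 15.75 / 7.86 ≈ 2.004.
Distances: 2:1 2.000 (Δ 0.004); silver ratio 2.414 (Δ 0.410); root-5 2.236 (Δ 0.232); 5:3 1.667 (Δ 0.337); 16:9 1.778 (Δ 0.226).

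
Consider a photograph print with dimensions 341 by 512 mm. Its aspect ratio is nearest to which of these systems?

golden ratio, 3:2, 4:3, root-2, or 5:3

3:2

512/341 ≈ 1.501. Nearest candidates are 3:2 (1.500, off by 0.001) and root-2 (1.414, off by 0.087).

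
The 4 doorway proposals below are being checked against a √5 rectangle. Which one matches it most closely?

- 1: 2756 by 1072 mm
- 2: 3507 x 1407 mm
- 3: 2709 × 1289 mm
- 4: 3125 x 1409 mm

4

Target root-5 ≈ 2.236.
1: 2.571 (Δ0.335)  2: 2.493 (Δ0.257)  3: 2.102 (Δ0.134)  4: 2.218 (Δ0.018)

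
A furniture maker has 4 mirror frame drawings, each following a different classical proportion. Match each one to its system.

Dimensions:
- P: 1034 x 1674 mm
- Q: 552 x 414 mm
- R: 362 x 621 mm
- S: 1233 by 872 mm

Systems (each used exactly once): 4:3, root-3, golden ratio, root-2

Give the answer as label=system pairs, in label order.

P = 1674/1034 ≈ 1.619 → golden ratio (1.618)
Q = 552/414 ≈ 1.333 → 4:3 (1.333)
R = 621/362 ≈ 1.715 → root-3 (1.732)
S = 1233/872 ≈ 1.414 → root-2 (1.414)

P=golden ratio, Q=4:3, R=root-3, S=root-2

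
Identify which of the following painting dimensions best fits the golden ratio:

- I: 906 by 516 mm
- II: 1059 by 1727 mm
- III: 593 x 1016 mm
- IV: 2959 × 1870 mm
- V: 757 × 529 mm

Target golden ratio ≈ 1.618.
I: 1.756 (Δ0.138)  II: 1.631 (Δ0.013)  III: 1.713 (Δ0.095)  IV: 1.582 (Δ0.036)  V: 1.431 (Δ0.187)

II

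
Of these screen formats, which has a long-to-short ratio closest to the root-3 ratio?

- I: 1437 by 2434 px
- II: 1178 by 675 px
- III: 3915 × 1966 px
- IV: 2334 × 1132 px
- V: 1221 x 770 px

II

Target root-3 ≈ 1.732.
I: 1.694 (Δ0.038)  II: 1.745 (Δ0.013)  III: 1.991 (Δ0.259)  IV: 2.062 (Δ0.330)  V: 1.586 (Δ0.146)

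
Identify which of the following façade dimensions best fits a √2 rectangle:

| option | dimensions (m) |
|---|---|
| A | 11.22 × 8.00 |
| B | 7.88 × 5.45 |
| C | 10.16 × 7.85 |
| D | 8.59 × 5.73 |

Ratios (long/short): A ≈ 1.403; B ≈ 1.446; C ≈ 1.294; D ≈ 1.499.
root-2 ≈ 1.414; option A is nearest (Δ 0.011).

A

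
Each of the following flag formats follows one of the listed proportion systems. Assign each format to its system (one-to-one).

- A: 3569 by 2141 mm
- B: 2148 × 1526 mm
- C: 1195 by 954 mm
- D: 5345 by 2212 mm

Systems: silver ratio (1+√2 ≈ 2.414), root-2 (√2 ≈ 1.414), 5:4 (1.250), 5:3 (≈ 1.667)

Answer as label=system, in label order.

A=5:3, B=root-2, C=5:4, D=silver ratio

A = 3569/2141 ≈ 1.667 → 5:3 (1.667)
B = 2148/1526 ≈ 1.408 → root-2 (1.414)
C = 1195/954 ≈ 1.253 → 5:4 (1.250)
D = 5345/2212 ≈ 2.416 → silver ratio (2.414)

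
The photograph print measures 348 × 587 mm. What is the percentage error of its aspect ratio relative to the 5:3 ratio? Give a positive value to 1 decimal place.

1.2%

Ratio = 587 / 348 ≈ 1.6868.
Ideal 5:3 ≈ 1.6667. |1.6868 − 1.6667| / 1.6667 ≈ 1.21% → 1.2%.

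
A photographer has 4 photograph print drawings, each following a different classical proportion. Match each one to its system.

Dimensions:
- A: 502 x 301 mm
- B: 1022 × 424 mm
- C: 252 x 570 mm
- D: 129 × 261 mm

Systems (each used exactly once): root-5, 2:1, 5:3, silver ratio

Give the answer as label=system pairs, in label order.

A = 502/301 ≈ 1.668 → 5:3 (1.667)
B = 1022/424 ≈ 2.410 → silver ratio (2.414)
C = 570/252 ≈ 2.262 → root-5 (2.236)
D = 261/129 ≈ 2.023 → 2:1 (2.000)

A=5:3, B=silver ratio, C=root-5, D=2:1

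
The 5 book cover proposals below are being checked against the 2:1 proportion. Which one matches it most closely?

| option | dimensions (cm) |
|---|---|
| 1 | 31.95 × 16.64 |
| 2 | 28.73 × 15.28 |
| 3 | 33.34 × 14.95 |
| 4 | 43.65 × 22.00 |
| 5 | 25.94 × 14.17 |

4

Target 2:1 ≈ 2.000.
1: 1.920 (Δ0.080)  2: 1.880 (Δ0.120)  3: 2.230 (Δ0.230)  4: 1.984 (Δ0.016)  5: 1.831 (Δ0.169)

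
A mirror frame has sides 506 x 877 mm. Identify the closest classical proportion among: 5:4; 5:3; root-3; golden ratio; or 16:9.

root-3

Ratio = 877 / 506 ≈ 1.733.
Distances: 5:4 1.250 (Δ 0.483); 5:3 1.667 (Δ 0.066); root-3 1.732 (Δ 0.001); golden ratio 1.618 (Δ 0.115); 16:9 1.778 (Δ 0.045).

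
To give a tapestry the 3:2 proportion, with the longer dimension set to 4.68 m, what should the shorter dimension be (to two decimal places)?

3.12 m

3:2 = 1.50000.
Shorter side = 4.68 ÷ 1.50000 ≈ 3.1200 → 3.12 m.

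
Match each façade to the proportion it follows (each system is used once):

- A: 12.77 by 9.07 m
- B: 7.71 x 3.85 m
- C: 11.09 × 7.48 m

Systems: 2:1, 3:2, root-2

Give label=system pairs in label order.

A=root-2, B=2:1, C=3:2

Ratios: A ≈ 1.408; B ≈ 2.003; C ≈ 1.483.
Targets: 2:1 ≈ 2.000; 3:2 ≈ 1.500; root-2 ≈ 1.414.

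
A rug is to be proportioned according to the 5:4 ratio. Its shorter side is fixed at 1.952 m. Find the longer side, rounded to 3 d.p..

2.440 m

5:4 = 1.25000.
Longer side = 1.952 × 1.25000 ≈ 2.44000 → 2.440 m.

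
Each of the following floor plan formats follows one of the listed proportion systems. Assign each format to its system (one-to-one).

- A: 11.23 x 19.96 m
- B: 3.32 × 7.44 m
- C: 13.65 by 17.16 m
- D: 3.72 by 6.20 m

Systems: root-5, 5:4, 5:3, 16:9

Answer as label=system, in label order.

A = 19.96/11.23 ≈ 1.777 → 16:9 (1.778)
B = 7.44/3.32 ≈ 2.241 → root-5 (2.236)
C = 17.16/13.65 ≈ 1.257 → 5:4 (1.250)
D = 6.20/3.72 ≈ 1.667 → 5:3 (1.667)

A=16:9, B=root-5, C=5:4, D=5:3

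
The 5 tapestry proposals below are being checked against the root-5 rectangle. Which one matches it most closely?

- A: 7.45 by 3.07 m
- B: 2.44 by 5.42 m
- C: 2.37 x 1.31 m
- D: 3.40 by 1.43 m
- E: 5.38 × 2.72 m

Ratios (long/short): A ≈ 2.427; B ≈ 2.221; C ≈ 1.809; D ≈ 2.378; E ≈ 1.978.
root-5 ≈ 2.236; option B is nearest (Δ 0.015).

B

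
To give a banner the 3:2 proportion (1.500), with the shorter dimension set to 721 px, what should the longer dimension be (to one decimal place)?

3:2 = 1.50000.
Longer side = 721 × 1.50000 ≈ 1081.500 → 1081.5 px.

1081.5 px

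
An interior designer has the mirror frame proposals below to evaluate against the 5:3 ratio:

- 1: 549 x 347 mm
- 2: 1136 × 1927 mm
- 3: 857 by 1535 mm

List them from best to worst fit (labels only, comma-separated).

2, 1, 3

1: 549/347 ≈ 1.582 → |1.582 − 1.667| = 0.085
2: 1927/1136 ≈ 1.696 → |1.696 − 1.667| = 0.029
3: 1535/857 ≈ 1.791 → |1.791 − 1.667| = 0.124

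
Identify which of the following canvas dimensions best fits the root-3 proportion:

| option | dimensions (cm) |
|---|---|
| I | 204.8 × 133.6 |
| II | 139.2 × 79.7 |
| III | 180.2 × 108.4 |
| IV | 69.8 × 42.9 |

Target root-3 ≈ 1.732.
I: 1.533 (Δ0.199)  II: 1.747 (Δ0.015)  III: 1.662 (Δ0.070)  IV: 1.627 (Δ0.105)

II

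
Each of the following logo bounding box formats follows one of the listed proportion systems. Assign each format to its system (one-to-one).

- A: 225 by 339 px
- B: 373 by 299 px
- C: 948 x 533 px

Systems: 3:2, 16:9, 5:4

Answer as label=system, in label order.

A=3:2, B=5:4, C=16:9

A = 339/225 ≈ 1.507 → 3:2 (1.500)
B = 373/299 ≈ 1.247 → 5:4 (1.250)
C = 948/533 ≈ 1.779 → 16:9 (1.778)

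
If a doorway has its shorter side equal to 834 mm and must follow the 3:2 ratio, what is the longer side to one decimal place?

3:2 = 1.50000.
Longer side = 834 × 1.50000 ≈ 1251.000 → 1251.0 mm.

1251.0 mm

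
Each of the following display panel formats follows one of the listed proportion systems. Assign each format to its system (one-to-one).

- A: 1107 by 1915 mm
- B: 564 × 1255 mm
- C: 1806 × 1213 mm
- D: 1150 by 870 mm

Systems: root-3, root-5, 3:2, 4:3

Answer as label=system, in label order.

A=root-3, B=root-5, C=3:2, D=4:3

A = 1915/1107 ≈ 1.730 → root-3 (1.732)
B = 1255/564 ≈ 2.225 → root-5 (2.236)
C = 1806/1213 ≈ 1.489 → 3:2 (1.500)
D = 1150/870 ≈ 1.322 → 4:3 (1.333)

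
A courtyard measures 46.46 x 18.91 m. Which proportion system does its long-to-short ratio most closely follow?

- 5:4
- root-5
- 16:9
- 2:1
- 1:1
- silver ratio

Ratio = 46.46 / 18.91 ≈ 2.457.
Distances: 5:4 1.250 (Δ 1.207); root-5 2.236 (Δ 0.221); 16:9 1.778 (Δ 0.679); 2:1 2.000 (Δ 0.457); 1:1 1.000 (Δ 1.457); silver ratio 2.414 (Δ 0.043).

silver ratio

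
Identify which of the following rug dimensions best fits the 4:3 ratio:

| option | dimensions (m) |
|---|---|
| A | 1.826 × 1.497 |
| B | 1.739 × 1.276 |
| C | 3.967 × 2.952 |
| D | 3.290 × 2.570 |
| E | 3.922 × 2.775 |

C

Ratios (long/short): A ≈ 1.220; B ≈ 1.363; C ≈ 1.344; D ≈ 1.280; E ≈ 1.413.
4:3 ≈ 1.333; option C is nearest (Δ 0.011).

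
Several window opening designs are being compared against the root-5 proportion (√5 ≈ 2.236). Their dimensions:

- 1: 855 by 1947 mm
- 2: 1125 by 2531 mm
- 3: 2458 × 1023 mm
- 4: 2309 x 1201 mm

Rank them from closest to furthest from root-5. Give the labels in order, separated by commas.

2, 1, 3, 4

1: 1947/855 ≈ 2.277 → |2.277 − 2.236| = 0.041
2: 2531/1125 ≈ 2.250 → |2.250 − 2.236| = 0.014
3: 2458/1023 ≈ 2.403 → |2.403 − 2.236| = 0.167
4: 2309/1201 ≈ 1.923 → |1.923 − 2.236| = 0.313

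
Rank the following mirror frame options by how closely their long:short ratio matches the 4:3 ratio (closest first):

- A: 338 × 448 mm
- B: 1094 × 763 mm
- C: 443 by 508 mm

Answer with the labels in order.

A, B, C

Ratios: A = 448 / 338 ≈ 1.325; B = 1094 / 763 ≈ 1.434; C = 508 / 443 ≈ 1.147.
|Δ from 1.333|: A 0.008; B 0.101; C 0.186.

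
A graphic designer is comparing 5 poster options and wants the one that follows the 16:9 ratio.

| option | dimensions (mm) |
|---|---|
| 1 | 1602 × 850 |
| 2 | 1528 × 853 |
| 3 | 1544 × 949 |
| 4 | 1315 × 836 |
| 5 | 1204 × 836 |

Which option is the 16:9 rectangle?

2

Ratios (long/short): 1 ≈ 1.885; 2 ≈ 1.791; 3 ≈ 1.627; 4 ≈ 1.573; 5 ≈ 1.440.
16:9 ≈ 1.778; option 2 is nearest (Δ 0.013).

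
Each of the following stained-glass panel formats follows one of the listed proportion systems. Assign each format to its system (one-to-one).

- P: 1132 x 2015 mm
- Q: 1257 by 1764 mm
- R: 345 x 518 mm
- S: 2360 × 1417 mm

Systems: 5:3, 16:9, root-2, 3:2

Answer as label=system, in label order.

P = 2015/1132 ≈ 1.780 → 16:9 (1.778)
Q = 1764/1257 ≈ 1.403 → root-2 (1.414)
R = 518/345 ≈ 1.501 → 3:2 (1.500)
S = 2360/1417 ≈ 1.665 → 5:3 (1.667)

P=16:9, Q=root-2, R=3:2, S=5:3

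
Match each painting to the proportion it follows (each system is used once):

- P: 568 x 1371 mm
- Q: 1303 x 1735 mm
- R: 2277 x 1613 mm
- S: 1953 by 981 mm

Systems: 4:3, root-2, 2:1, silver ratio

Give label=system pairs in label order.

P=silver ratio, Q=4:3, R=root-2, S=2:1

P = 1371/568 ≈ 2.414 → silver ratio (2.414)
Q = 1735/1303 ≈ 1.332 → 4:3 (1.333)
R = 2277/1613 ≈ 1.412 → root-2 (1.414)
S = 1953/981 ≈ 1.991 → 2:1 (2.000)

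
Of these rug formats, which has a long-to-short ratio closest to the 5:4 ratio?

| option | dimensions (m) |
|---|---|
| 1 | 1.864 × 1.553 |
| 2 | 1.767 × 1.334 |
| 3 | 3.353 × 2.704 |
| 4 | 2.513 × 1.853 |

3

Target 5:4 ≈ 1.250.
1: 1.200 (Δ0.050)  2: 1.325 (Δ0.075)  3: 1.240 (Δ0.010)  4: 1.356 (Δ0.106)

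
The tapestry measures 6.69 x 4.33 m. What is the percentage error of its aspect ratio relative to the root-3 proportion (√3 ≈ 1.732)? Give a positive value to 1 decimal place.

10.8%

Ratio = 6.69 / 4.33 ≈ 1.5450.
Ideal root-3 ≈ 1.7321. |1.5450 − 1.7321| / 1.7321 ≈ 10.80% → 10.8%.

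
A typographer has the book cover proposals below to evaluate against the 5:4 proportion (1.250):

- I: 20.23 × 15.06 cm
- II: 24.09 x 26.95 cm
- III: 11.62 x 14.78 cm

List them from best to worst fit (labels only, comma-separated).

III, I, II

I: 20.23/15.06 ≈ 1.343 → |1.343 − 1.250| = 0.093
II: 26.95/24.09 ≈ 1.119 → |1.119 − 1.250| = 0.131
III: 14.78/11.62 ≈ 1.272 → |1.272 − 1.250| = 0.022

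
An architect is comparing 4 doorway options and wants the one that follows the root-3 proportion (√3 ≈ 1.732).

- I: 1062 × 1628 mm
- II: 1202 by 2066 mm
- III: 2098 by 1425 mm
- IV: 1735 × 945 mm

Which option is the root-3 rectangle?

Ratios (long/short): I ≈ 1.533; II ≈ 1.719; III ≈ 1.472; IV ≈ 1.836.
root-3 ≈ 1.732; option II is nearest (Δ 0.013).

II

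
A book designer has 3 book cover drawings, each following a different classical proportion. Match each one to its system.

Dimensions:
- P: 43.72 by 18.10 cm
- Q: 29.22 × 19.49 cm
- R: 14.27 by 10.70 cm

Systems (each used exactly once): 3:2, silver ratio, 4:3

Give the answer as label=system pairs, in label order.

Ratios: P ≈ 2.415; Q ≈ 1.499; R ≈ 1.334.
Targets: 3:2 ≈ 1.500; silver ratio ≈ 2.414; 4:3 ≈ 1.333.

P=silver ratio, Q=3:2, R=4:3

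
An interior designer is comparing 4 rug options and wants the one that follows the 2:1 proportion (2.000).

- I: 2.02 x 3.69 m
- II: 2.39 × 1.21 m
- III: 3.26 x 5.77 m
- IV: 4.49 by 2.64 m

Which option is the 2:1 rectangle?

II

Ratios (long/short): I ≈ 1.827; II ≈ 1.975; III ≈ 1.770; IV ≈ 1.701.
2:1 ≈ 2.000; option II is nearest (Δ 0.025).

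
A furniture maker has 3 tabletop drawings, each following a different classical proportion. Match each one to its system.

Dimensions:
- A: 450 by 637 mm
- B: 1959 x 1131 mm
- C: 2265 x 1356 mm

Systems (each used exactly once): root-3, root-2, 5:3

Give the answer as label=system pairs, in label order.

A = 637/450 ≈ 1.416 → root-2 (1.414)
B = 1959/1131 ≈ 1.732 → root-3 (1.732)
C = 2265/1356 ≈ 1.670 → 5:3 (1.667)

A=root-2, B=root-3, C=5:3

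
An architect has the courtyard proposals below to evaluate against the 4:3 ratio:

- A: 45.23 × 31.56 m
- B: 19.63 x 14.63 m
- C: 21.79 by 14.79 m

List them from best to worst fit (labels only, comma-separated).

A: 45.23/31.56 ≈ 1.433 → |1.433 − 1.333| = 0.100
B: 19.63/14.63 ≈ 1.342 → |1.342 − 1.333| = 0.009
C: 21.79/14.79 ≈ 1.473 → |1.473 − 1.333| = 0.140

B, A, C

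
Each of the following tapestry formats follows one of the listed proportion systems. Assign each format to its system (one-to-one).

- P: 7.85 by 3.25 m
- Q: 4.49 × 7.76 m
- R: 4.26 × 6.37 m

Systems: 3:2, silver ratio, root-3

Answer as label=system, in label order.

Ratios: P ≈ 2.415; Q ≈ 1.728; R ≈ 1.495.
Targets: 3:2 ≈ 1.500; silver ratio ≈ 2.414; root-3 ≈ 1.732.

P=silver ratio, Q=root-3, R=3:2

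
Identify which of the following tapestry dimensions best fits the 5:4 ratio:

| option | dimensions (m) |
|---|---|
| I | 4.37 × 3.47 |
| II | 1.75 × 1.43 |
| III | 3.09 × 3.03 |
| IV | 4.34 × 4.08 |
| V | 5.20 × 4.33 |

I

Target 5:4 ≈ 1.250.
I: 1.259 (Δ0.009)  II: 1.224 (Δ0.026)  III: 1.020 (Δ0.230)  IV: 1.064 (Δ0.186)  V: 1.201 (Δ0.049)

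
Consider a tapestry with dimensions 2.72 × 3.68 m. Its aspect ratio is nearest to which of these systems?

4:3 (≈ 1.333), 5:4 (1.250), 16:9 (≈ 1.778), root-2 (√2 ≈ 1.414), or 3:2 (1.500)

4:3

Ratio = 3.68 / 2.72 ≈ 1.353.
Distances: 4:3 1.333 (Δ 0.020); 5:4 1.250 (Δ 0.103); 16:9 1.778 (Δ 0.425); root-2 1.414 (Δ 0.061); 3:2 1.500 (Δ 0.147).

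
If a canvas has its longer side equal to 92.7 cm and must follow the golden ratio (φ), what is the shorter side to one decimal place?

golden ratio ≈ 1.61803.
Shorter side = 92.7 ÷ 1.61803 ≈ 57.292 → 57.3 cm.

57.3 cm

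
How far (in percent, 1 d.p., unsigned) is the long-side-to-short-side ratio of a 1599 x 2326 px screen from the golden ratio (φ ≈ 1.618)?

Ratio = 2326 / 1599 ≈ 1.4547.
Ideal golden ratio ≈ 1.6180. |1.4547 − 1.6180| / 1.6180 ≈ 10.09% → 10.1%.

10.1%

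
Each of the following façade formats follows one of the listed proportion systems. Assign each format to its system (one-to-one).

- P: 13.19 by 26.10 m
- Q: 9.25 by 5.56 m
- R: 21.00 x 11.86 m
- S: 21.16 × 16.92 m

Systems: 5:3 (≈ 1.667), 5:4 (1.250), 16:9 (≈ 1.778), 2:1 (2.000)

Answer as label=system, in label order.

P = 26.10/13.19 ≈ 1.979 → 2:1 (2.000)
Q = 9.25/5.56 ≈ 1.664 → 5:3 (1.667)
R = 21.00/11.86 ≈ 1.771 → 16:9 (1.778)
S = 21.16/16.92 ≈ 1.251 → 5:4 (1.250)

P=2:1, Q=5:3, R=16:9, S=5:4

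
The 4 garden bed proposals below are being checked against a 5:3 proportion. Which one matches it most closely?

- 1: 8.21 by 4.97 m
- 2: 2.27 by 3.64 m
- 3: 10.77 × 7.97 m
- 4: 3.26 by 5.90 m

Target 5:3 ≈ 1.667.
1: 1.652 (Δ0.015)  2: 1.604 (Δ0.063)  3: 1.351 (Δ0.316)  4: 1.810 (Δ0.143)

1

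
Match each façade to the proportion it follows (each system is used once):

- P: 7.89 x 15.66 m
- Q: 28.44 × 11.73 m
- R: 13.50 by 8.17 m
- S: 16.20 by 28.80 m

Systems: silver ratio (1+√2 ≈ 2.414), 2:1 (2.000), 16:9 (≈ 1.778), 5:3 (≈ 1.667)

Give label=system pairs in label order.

Ratios: P ≈ 1.985; Q ≈ 2.425; R ≈ 1.652; S ≈ 1.778.
Targets: silver ratio ≈ 2.414; 2:1 ≈ 2.000; 16:9 ≈ 1.778; 5:3 ≈ 1.667.

P=2:1, Q=silver ratio, R=5:3, S=16:9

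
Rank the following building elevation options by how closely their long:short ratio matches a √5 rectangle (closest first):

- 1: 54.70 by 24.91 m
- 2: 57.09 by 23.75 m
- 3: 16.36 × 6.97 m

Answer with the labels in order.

1: 54.70/24.91 ≈ 2.196 → |2.196 − 2.236| = 0.040
2: 57.09/23.75 ≈ 2.404 → |2.404 − 2.236| = 0.168
3: 16.36/6.97 ≈ 2.347 → |2.347 − 2.236| = 0.111

1, 3, 2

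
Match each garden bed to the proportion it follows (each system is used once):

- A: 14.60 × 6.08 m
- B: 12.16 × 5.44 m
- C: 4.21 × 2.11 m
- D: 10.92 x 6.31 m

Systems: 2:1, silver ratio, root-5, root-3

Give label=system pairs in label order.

A=silver ratio, B=root-5, C=2:1, D=root-3

Ratios: A ≈ 2.401; B ≈ 2.235; C ≈ 1.995; D ≈ 1.731.
Targets: 2:1 ≈ 2.000; silver ratio ≈ 2.414; root-5 ≈ 2.236; root-3 ≈ 1.732.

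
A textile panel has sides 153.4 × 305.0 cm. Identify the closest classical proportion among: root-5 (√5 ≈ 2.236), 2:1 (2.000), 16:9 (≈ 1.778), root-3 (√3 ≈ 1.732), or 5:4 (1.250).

2:1

Ratio = 305.0 / 153.4 ≈ 1.988.
Distances: root-5 2.236 (Δ 0.248); 2:1 2.000 (Δ 0.012); 16:9 1.778 (Δ 0.210); root-3 1.732 (Δ 0.256); 5:4 1.250 (Δ 0.738).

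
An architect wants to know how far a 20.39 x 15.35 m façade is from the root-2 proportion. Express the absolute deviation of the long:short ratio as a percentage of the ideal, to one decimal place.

Ratio = 20.39 / 15.35 ≈ 1.3283.
Ideal root-2 ≈ 1.4142. |1.3283 − 1.4142| / 1.4142 ≈ 6.07% → 6.1%.

6.1%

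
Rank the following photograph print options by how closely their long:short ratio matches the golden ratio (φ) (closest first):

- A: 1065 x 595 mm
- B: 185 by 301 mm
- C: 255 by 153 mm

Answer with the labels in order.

B, C, A

A: 1065/595 ≈ 1.790 → |1.790 − 1.618| = 0.172
B: 301/185 ≈ 1.627 → |1.627 − 1.618| = 0.009
C: 255/153 ≈ 1.667 → |1.667 − 1.618| = 0.049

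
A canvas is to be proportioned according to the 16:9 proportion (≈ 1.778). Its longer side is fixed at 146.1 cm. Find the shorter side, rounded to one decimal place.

16:9 ≈ 1.77778.
Shorter side = 146.1 ÷ 1.77778 ≈ 82.181 → 82.2 cm.

82.2 cm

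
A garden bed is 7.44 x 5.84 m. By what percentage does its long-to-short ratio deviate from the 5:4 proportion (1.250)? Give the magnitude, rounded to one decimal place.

Ratio = 7.44 / 5.84 ≈ 1.2740.
Ideal 5:4 = 1.2500. |1.2740 − 1.2500| / 1.2500 ≈ 1.92% → 1.9%.

1.9%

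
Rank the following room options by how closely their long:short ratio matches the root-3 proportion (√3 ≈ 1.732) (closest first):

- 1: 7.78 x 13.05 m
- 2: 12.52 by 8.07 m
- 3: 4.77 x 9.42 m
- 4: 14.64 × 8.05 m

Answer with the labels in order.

Ratios: 1 = 13.05 / 7.78 ≈ 1.677; 2 = 12.52 / 8.07 ≈ 1.551; 3 = 9.42 / 4.77 ≈ 1.975; 4 = 14.64 / 8.05 ≈ 1.819.
|Δ from 1.732|: 1 0.055; 2 0.181; 3 0.243; 4 0.087.

1, 4, 2, 3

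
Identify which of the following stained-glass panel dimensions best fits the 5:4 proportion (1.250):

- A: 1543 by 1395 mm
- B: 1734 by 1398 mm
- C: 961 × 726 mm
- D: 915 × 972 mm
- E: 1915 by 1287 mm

Target 5:4 ≈ 1.250.
A: 1.106 (Δ0.144)  B: 1.240 (Δ0.010)  C: 1.324 (Δ0.074)  D: 1.062 (Δ0.188)  E: 1.488 (Δ0.238)

B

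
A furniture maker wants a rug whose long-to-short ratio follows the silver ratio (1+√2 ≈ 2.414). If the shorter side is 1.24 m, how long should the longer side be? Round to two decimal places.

silver ratio ≈ 2.41421.
Longer side = 1.24 × 2.41421 ≈ 2.9936 → 2.99 m.

2.99 m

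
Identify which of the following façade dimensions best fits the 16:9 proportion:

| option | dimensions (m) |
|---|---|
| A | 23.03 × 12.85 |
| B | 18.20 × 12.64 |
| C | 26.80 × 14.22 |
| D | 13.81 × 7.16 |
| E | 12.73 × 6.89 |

Target 16:9 ≈ 1.778.
A: 1.792 (Δ0.014)  B: 1.440 (Δ0.338)  C: 1.885 (Δ0.107)  D: 1.929 (Δ0.151)  E: 1.848 (Δ0.070)

A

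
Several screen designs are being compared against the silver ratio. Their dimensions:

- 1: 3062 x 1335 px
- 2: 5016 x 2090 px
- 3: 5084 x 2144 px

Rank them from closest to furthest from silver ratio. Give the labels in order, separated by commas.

2, 3, 1

Ratios: 1 = 3062 / 1335 ≈ 2.294; 2 = 5016 / 2090 ≈ 2.400; 3 = 5084 / 2144 ≈ 2.371.
|Δ from 2.414|: 1 0.120; 2 0.014; 3 0.043.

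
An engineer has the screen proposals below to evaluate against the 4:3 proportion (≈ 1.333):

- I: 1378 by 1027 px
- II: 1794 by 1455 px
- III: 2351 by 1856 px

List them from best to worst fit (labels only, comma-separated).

I, III, II

Ratios: I = 1378 / 1027 ≈ 1.342; II = 1794 / 1455 ≈ 1.233; III = 2351 / 1856 ≈ 1.267.
|Δ from 1.333|: I 0.009; II 0.100; III 0.066.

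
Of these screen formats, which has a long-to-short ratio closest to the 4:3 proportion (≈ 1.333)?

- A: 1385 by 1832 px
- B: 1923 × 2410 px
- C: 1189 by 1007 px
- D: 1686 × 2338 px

A

Target 4:3 ≈ 1.333.
A: 1.323 (Δ0.010)  B: 1.253 (Δ0.080)  C: 1.181 (Δ0.152)  D: 1.387 (Δ0.054)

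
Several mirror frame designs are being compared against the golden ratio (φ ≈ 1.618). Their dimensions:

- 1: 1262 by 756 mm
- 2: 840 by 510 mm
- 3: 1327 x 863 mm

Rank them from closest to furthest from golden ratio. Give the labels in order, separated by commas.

Ratios: 1 = 1262 / 756 ≈ 1.669; 2 = 840 / 510 ≈ 1.647; 3 = 1327 / 863 ≈ 1.538.
|Δ from 1.618|: 1 0.051; 2 0.029; 3 0.080.

2, 1, 3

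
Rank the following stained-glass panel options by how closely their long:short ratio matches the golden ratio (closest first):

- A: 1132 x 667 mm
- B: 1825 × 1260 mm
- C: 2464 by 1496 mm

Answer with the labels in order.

C, A, B

A: 1132/667 ≈ 1.697 → |1.697 − 1.618| = 0.079
B: 1825/1260 ≈ 1.448 → |1.448 − 1.618| = 0.170
C: 2464/1496 ≈ 1.647 → |1.647 − 1.618| = 0.029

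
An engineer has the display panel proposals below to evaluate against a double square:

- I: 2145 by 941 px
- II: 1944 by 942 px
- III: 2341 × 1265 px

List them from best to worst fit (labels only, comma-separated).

II, III, I

Ratios: I = 2145 / 941 ≈ 2.279; II = 1944 / 942 ≈ 2.064; III = 2341 / 1265 ≈ 1.851.
|Δ from 2.000|: I 0.279; II 0.064; III 0.149.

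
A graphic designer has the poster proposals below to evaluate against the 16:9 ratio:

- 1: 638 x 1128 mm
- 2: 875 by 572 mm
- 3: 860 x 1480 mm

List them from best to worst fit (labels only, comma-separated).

1, 3, 2

1: 1128/638 ≈ 1.768 → |1.768 − 1.778| = 0.010
2: 875/572 ≈ 1.530 → |1.530 − 1.778| = 0.248
3: 1480/860 ≈ 1.721 → |1.721 − 1.778| = 0.057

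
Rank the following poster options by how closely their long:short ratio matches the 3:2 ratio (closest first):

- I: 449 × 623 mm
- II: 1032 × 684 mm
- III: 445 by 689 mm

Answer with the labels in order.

Ratios: I = 623 / 449 ≈ 1.388; II = 1032 / 684 ≈ 1.509; III = 689 / 445 ≈ 1.548.
|Δ from 1.500|: I 0.112; II 0.009; III 0.048.

II, III, I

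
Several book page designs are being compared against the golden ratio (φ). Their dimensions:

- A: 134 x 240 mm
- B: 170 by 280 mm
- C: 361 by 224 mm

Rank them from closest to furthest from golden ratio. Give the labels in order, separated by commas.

C, B, A

A: 240/134 ≈ 1.791 → |1.791 − 1.618| = 0.173
B: 280/170 ≈ 1.647 → |1.647 − 1.618| = 0.029
C: 361/224 ≈ 1.612 → |1.612 − 1.618| = 0.006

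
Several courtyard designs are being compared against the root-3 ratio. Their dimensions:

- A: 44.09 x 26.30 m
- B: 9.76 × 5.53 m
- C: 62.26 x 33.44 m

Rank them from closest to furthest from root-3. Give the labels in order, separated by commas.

A: 44.09/26.30 ≈ 1.676 → |1.676 − 1.732| = 0.056
B: 9.76/5.53 ≈ 1.765 → |1.765 − 1.732| = 0.033
C: 62.26/33.44 ≈ 1.862 → |1.862 − 1.732| = 0.130

B, A, C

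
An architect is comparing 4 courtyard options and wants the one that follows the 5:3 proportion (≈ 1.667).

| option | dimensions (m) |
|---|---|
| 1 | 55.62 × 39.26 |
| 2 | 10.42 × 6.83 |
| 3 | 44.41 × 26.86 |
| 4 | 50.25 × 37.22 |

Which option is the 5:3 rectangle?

3

Ratios (long/short): 1 ≈ 1.417; 2 ≈ 1.526; 3 ≈ 1.653; 4 ≈ 1.350.
5:3 ≈ 1.667; option 3 is nearest (Δ 0.014).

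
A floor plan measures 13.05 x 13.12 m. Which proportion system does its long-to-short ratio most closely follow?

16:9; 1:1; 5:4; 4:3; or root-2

Ratio = 13.12 / 13.05 ≈ 1.005.
Distances: 16:9 1.778 (Δ 0.773); 1:1 1.000 (Δ 0.005); 5:4 1.250 (Δ 0.245); 4:3 1.333 (Δ 0.328); root-2 1.414 (Δ 0.409).

1:1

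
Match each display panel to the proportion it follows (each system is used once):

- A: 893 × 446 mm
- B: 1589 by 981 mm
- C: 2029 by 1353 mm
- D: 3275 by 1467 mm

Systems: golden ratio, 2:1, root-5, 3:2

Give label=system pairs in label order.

A = 893/446 ≈ 2.002 → 2:1 (2.000)
B = 1589/981 ≈ 1.620 → golden ratio (1.618)
C = 2029/1353 ≈ 1.500 → 3:2 (1.500)
D = 3275/1467 ≈ 2.232 → root-5 (2.236)

A=2:1, B=golden ratio, C=3:2, D=root-5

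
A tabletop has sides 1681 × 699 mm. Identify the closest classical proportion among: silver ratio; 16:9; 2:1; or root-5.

1681/699 ≈ 2.405. Nearest candidates are silver ratio (2.414, off by 0.009) and root-5 (2.236, off by 0.169).

silver ratio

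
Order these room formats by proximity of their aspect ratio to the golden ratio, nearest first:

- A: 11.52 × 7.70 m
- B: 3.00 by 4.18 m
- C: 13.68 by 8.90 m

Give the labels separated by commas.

C, A, B

A: 11.52/7.70 ≈ 1.496 → |1.496 − 1.618| = 0.122
B: 4.18/3.00 ≈ 1.393 → |1.393 − 1.618| = 0.225
C: 13.68/8.90 ≈ 1.537 → |1.537 − 1.618| = 0.081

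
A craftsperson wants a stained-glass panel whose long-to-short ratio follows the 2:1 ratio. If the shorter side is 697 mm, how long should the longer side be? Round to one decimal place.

1394.0 mm

2:1 = 2.00000.
Longer side = 697 × 2.00000 ≈ 1394.000 → 1394.0 mm.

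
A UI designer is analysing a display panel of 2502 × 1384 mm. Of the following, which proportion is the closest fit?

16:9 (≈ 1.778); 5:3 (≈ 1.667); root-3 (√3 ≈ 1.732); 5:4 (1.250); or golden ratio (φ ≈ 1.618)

16:9

2502/1384 ≈ 1.808. Nearest candidates are 16:9 (1.778, off by 0.030) and root-3 (1.732, off by 0.076).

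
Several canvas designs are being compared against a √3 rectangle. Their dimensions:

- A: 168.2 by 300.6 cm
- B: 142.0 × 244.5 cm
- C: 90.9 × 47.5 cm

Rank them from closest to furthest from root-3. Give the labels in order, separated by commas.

A: 300.6/168.2 ≈ 1.787 → |1.787 − 1.732| = 0.055
B: 244.5/142.0 ≈ 1.722 → |1.722 − 1.732| = 0.010
C: 90.9/47.5 ≈ 1.914 → |1.914 − 1.732| = 0.182

B, A, C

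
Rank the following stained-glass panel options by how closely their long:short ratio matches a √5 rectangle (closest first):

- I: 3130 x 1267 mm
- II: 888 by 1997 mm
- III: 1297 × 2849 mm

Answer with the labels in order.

I: 3130/1267 ≈ 2.470 → |2.470 − 2.236| = 0.234
II: 1997/888 ≈ 2.249 → |2.249 − 2.236| = 0.013
III: 2849/1297 ≈ 2.197 → |2.197 − 2.236| = 0.039

II, III, I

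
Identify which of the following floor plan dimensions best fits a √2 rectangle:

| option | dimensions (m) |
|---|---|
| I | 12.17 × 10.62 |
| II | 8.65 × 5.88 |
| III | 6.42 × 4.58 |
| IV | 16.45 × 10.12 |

Target root-2 ≈ 1.414.
I: 1.146 (Δ0.268)  II: 1.471 (Δ0.057)  III: 1.402 (Δ0.012)  IV: 1.625 (Δ0.211)

III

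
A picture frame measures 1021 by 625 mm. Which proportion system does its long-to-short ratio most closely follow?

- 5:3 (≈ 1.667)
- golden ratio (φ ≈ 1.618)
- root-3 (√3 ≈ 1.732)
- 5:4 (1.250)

Ratio = 1021 / 625 ≈ 1.634.
Distances: 5:3 1.667 (Δ 0.033); golden ratio 1.618 (Δ 0.016); root-3 1.732 (Δ 0.098); 5:4 1.250 (Δ 0.384).

golden ratio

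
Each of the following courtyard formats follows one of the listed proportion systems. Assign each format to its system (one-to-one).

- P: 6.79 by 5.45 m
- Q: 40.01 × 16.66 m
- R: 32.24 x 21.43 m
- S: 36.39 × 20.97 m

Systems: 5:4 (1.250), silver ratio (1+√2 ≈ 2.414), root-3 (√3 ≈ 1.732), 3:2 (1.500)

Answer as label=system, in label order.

P=5:4, Q=silver ratio, R=3:2, S=root-3

P = 6.79/5.45 ≈ 1.246 → 5:4 (1.250)
Q = 40.01/16.66 ≈ 2.402 → silver ratio (2.414)
R = 32.24/21.43 ≈ 1.504 → 3:2 (1.500)
S = 36.39/20.97 ≈ 1.735 → root-3 (1.732)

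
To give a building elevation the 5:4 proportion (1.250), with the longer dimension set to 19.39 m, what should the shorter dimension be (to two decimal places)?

15.51 m

5:4 = 1.25000.
Shorter side = 19.39 ÷ 1.25000 ≈ 15.5120 → 15.51 m.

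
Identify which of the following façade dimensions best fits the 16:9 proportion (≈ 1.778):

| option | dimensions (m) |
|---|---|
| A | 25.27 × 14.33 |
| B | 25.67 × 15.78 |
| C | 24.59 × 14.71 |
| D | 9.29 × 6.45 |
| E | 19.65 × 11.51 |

A

Ratios (long/short): A ≈ 1.763; B ≈ 1.627; C ≈ 1.672; D ≈ 1.440; E ≈ 1.707.
16:9 ≈ 1.778; option A is nearest (Δ 0.015).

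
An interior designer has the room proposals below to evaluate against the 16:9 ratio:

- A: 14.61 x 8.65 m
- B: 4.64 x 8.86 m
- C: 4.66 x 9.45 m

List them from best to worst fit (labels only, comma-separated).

A: 14.61/8.65 ≈ 1.689 → |1.689 − 1.778| = 0.089
B: 8.86/4.64 ≈ 1.909 → |1.909 − 1.778| = 0.131
C: 9.45/4.66 ≈ 2.028 → |2.028 − 1.778| = 0.250

A, B, C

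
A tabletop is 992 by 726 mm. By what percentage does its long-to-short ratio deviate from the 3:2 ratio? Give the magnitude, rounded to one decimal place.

Ratio = 992 / 726 ≈ 1.3664.
Ideal 3:2 = 1.5000. |1.3664 − 1.5000| / 1.5000 ≈ 8.91% → 8.9%.

8.9%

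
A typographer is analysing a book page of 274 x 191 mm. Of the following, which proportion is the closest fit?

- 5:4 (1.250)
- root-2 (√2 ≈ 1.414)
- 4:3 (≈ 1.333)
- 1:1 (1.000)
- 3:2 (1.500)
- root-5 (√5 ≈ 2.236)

root-2

274/191 ≈ 1.435. Nearest candidates are root-2 (1.414, off by 0.021) and 3:2 (1.500, off by 0.065).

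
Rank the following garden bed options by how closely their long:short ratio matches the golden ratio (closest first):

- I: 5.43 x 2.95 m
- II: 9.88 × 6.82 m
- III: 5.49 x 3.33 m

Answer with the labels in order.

Ratios: I = 5.43 / 2.95 ≈ 1.841; II = 9.88 / 6.82 ≈ 1.449; III = 5.49 / 3.33 ≈ 1.649.
|Δ from 1.618|: I 0.223; II 0.169; III 0.031.

III, II, I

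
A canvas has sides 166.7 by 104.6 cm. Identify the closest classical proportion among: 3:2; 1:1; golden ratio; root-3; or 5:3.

golden ratio

Ratio = 166.7 / 104.6 ≈ 1.594.
Distances: 3:2 1.500 (Δ 0.094); 1:1 1.000 (Δ 0.594); golden ratio 1.618 (Δ 0.024); root-3 1.732 (Δ 0.138); 5:3 1.667 (Δ 0.073).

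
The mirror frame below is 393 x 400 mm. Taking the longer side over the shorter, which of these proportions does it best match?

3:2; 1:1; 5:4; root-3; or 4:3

1:1

400/393 ≈ 1.018. Nearest candidates are 1:1 (1.000, off by 0.018) and 5:4 (1.250, off by 0.232).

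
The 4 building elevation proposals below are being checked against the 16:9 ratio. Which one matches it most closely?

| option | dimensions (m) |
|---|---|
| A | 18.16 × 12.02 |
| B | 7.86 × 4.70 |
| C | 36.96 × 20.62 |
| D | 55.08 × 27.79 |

Ratios (long/short): A ≈ 1.511; B ≈ 1.672; C ≈ 1.792; D ≈ 1.982.
16:9 ≈ 1.778; option C is nearest (Δ 0.014).

C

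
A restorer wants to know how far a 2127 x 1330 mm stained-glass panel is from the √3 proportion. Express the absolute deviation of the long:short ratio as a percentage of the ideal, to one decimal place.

Ratio = 2127 / 1330 ≈ 1.5992.
Ideal root-3 ≈ 1.7321. |1.5992 − 1.7321| / 1.7321 ≈ 7.67% → 7.7%.

7.7%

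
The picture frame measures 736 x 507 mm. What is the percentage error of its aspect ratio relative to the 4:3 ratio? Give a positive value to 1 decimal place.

8.9%

Ratio = 736 / 507 ≈ 1.4517.
Ideal 4:3 ≈ 1.3333. |1.4517 − 1.3333| / 1.3333 ≈ 8.88% → 8.9%.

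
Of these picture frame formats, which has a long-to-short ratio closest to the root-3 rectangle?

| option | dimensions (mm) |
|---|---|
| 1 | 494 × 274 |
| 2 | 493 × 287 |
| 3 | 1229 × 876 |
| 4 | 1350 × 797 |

Ratios (long/short): 1 ≈ 1.803; 2 ≈ 1.718; 3 ≈ 1.403; 4 ≈ 1.694.
root-3 ≈ 1.732; option 2 is nearest (Δ 0.014).

2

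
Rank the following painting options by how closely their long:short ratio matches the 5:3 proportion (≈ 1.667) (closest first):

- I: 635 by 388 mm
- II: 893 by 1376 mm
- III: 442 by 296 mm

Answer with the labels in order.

I, II, III

Ratios: I = 635 / 388 ≈ 1.637; II = 1376 / 893 ≈ 1.541; III = 442 / 296 ≈ 1.493.
|Δ from 1.667|: I 0.030; II 0.126; III 0.174.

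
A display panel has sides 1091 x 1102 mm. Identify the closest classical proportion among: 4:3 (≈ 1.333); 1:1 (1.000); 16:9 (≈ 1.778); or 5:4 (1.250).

Ratio = 1102 / 1091 ≈ 1.010.
Distances: 4:3 1.333 (Δ 0.323); 1:1 1.000 (Δ 0.010); 16:9 1.778 (Δ 0.768); 5:4 1.250 (Δ 0.240).

1:1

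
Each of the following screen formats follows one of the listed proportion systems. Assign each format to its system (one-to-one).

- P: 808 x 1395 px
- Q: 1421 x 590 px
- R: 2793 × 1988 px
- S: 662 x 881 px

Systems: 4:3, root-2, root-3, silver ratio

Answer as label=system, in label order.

Ratios: P ≈ 1.726; Q ≈ 2.408; R ≈ 1.405; S ≈ 1.331.
Targets: 4:3 ≈ 1.333; root-2 ≈ 1.414; root-3 ≈ 1.732; silver ratio ≈ 2.414.

P=root-3, Q=silver ratio, R=root-2, S=4:3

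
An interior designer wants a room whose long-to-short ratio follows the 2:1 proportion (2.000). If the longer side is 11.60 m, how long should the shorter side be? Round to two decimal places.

5.80 m

2:1 = 2.00000.
Shorter side = 11.60 ÷ 2.00000 ≈ 5.8000 → 5.80 m.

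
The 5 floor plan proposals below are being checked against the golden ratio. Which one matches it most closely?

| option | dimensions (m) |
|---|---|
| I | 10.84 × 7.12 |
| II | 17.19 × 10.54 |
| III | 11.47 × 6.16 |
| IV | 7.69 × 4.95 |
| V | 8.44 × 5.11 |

II

Target golden ratio ≈ 1.618.
I: 1.522 (Δ0.096)  II: 1.631 (Δ0.013)  III: 1.862 (Δ0.244)  IV: 1.554 (Δ0.064)  V: 1.652 (Δ0.034)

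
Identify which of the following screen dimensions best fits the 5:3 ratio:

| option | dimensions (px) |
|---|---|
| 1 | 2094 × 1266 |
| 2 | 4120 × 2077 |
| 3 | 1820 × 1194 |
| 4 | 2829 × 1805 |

Ratios (long/short): 1 ≈ 1.654; 2 ≈ 1.984; 3 ≈ 1.524; 4 ≈ 1.567.
5:3 ≈ 1.667; option 1 is nearest (Δ 0.013).

1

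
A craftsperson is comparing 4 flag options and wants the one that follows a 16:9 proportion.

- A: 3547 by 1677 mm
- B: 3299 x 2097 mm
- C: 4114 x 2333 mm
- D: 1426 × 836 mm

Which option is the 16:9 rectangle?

C

Target 16:9 ≈ 1.778.
A: 2.115 (Δ0.337)  B: 1.573 (Δ0.205)  C: 1.763 (Δ0.015)  D: 1.706 (Δ0.072)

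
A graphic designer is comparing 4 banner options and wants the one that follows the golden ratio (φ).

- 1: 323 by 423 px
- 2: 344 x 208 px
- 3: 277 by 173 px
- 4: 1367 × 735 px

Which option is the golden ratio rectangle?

3

Target golden ratio ≈ 1.618.
1: 1.310 (Δ0.308)  2: 1.654 (Δ0.036)  3: 1.601 (Δ0.017)  4: 1.860 (Δ0.242)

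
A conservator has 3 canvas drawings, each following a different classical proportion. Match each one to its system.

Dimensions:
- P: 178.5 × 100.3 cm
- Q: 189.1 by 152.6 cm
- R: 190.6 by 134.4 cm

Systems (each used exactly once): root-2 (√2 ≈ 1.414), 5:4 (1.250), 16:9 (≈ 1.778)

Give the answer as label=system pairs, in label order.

P=16:9, Q=5:4, R=root-2

Ratios: P ≈ 1.780; Q ≈ 1.239; R ≈ 1.418.
Targets: root-2 ≈ 1.414; 5:4 ≈ 1.250; 16:9 ≈ 1.778.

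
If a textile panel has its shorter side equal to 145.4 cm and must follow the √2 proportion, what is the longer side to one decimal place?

root-2 ≈ 1.41421.
Longer side = 145.4 × 1.41421 ≈ 205.626 → 205.6 cm.

205.6 cm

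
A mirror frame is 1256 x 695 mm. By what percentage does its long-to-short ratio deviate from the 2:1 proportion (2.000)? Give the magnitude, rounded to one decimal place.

9.6%

Ratio = 1256 / 695 ≈ 1.8072.
Ideal 2:1 = 2.0000. |1.8072 − 2.0000| / 2.0000 ≈ 9.64% → 9.6%.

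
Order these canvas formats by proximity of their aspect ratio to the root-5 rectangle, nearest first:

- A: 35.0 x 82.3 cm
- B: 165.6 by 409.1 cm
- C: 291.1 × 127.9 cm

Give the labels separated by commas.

A: 82.3/35.0 ≈ 2.351 → |2.351 − 2.236| = 0.115
B: 409.1/165.6 ≈ 2.470 → |2.470 − 2.236| = 0.234
C: 291.1/127.9 ≈ 2.276 → |2.276 − 2.236| = 0.040

C, A, B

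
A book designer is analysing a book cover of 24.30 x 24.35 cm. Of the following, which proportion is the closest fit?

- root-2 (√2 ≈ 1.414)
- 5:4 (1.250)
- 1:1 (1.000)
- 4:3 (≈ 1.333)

24.35/24.30 ≈ 1.002. Nearest candidates are 1:1 (1.000, off by 0.002) and 5:4 (1.250, off by 0.248).

1:1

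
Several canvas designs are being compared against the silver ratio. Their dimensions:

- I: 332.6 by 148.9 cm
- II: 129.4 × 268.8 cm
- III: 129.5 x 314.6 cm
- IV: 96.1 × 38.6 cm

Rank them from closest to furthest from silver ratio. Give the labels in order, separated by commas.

III, IV, I, II

Ratios: I = 332.6 / 148.9 ≈ 2.234; II = 268.8 / 129.4 ≈ 2.077; III = 314.6 / 129.5 ≈ 2.429; IV = 96.1 / 38.6 ≈ 2.490.
|Δ from 2.414|: I 0.180; II 0.337; III 0.015; IV 0.076.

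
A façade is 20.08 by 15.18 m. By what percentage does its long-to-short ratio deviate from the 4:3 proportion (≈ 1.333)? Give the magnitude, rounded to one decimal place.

0.8%

Ratio = 20.08 / 15.18 ≈ 1.3228.
Ideal 4:3 ≈ 1.3333. |1.3228 − 1.3333| / 1.3333 ≈ 0.79% → 0.8%.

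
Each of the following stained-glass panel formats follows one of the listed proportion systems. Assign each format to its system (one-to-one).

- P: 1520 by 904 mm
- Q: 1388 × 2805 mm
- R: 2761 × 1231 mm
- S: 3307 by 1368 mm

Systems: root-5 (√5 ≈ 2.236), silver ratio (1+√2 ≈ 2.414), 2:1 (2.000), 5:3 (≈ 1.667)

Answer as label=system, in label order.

P=5:3, Q=2:1, R=root-5, S=silver ratio

P = 1520/904 ≈ 1.681 → 5:3 (1.667)
Q = 2805/1388 ≈ 2.021 → 2:1 (2.000)
R = 2761/1231 ≈ 2.243 → root-5 (2.236)
S = 3307/1368 ≈ 2.417 → silver ratio (2.414)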